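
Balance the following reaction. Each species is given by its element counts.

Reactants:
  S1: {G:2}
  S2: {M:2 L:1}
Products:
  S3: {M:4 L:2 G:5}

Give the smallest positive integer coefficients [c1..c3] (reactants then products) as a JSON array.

Coefficients: [5, 4, 2]

M: 5·0+4·2 = 8 | 2·4 = 8
L: 5·0+4·1 = 4 | 2·2 = 4
G: 5·2+4·0 = 10 | 2·5 = 10
gcd(5,4,2) = 1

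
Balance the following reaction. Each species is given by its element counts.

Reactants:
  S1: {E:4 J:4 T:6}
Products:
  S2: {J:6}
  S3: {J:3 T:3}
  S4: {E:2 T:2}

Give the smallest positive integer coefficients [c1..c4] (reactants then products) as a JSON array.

E: 3·4 = 12 | 1·0+2·0+6·2 = 12
J: 3·4 = 12 | 1·6+2·3+6·0 = 12
T: 3·6 = 18 | 1·0+2·3+6·2 = 18
gcd(3,1,2,6) = 1

Coefficients: [3, 1, 2, 6]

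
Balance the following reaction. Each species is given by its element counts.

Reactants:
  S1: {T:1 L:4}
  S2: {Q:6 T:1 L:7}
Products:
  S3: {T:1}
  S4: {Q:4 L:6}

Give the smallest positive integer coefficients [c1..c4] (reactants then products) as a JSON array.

Q: 1·0+2·6 = 12 | 3·0+3·4 = 12
T: 1·1+2·1 = 3 | 3·1+3·0 = 3
L: 1·4+2·7 = 18 | 3·0+3·6 = 18
gcd(1,2,3,3) = 1

Coefficients: [1, 2, 3, 3]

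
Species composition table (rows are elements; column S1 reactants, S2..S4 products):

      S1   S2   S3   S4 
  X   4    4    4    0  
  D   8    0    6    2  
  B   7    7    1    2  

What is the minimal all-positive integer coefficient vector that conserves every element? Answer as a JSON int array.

X: 3·4 = 12 | 1·4+2·4+6·0 = 12
D: 3·8 = 24 | 1·0+2·6+6·2 = 24
B: 3·7 = 21 | 1·7+2·1+6·2 = 21
gcd(3,1,2,6) = 1

Coefficients: [3, 1, 2, 6]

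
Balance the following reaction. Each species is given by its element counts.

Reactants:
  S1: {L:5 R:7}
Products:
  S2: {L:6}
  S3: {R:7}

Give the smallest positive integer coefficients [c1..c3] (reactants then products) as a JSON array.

L: 6·5 = 30 | 5·6+6·0 = 30
R: 6·7 = 42 | 5·0+6·7 = 42
gcd(6,5,6) = 1

Coefficients: [6, 5, 6]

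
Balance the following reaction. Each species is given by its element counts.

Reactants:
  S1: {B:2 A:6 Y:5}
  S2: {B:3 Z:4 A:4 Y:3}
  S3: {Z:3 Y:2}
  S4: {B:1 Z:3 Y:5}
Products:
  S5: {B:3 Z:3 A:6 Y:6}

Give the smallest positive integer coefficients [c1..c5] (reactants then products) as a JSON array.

B: 4·2+3·3+1·0+1·1 = 18 | 6·3 = 18
Z: 4·0+3·4+1·3+1·3 = 18 | 6·3 = 18
A: 4·6+3·4+1·0+1·0 = 36 | 6·6 = 36
Y: 4·5+3·3+1·2+1·5 = 36 | 6·6 = 36
gcd(4,3,1,1,6) = 1

Coefficients: [4, 3, 1, 1, 6]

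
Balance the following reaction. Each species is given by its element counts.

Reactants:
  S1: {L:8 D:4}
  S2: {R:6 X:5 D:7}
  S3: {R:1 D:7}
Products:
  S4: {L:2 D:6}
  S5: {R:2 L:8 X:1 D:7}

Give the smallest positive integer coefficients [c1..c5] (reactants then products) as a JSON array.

R: 6·0+1·6+4·1 = 10 | 4·0+5·2 = 10
L: 6·8+1·0+4·0 = 48 | 4·2+5·8 = 48
X: 6·0+1·5+4·0 = 5 | 4·0+5·1 = 5
D: 6·4+1·7+4·7 = 59 | 4·6+5·7 = 59
gcd(6,1,4,4,5) = 1

Coefficients: [6, 1, 4, 4, 5]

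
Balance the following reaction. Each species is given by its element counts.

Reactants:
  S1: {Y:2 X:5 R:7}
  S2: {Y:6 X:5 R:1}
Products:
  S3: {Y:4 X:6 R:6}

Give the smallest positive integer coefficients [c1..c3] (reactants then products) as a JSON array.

Y: 4·2+2·6 = 20 | 5·4 = 20
X: 4·5+2·5 = 30 | 5·6 = 30
R: 4·7+2·1 = 30 | 5·6 = 30
gcd(4,2,5) = 1

Coefficients: [4, 2, 5]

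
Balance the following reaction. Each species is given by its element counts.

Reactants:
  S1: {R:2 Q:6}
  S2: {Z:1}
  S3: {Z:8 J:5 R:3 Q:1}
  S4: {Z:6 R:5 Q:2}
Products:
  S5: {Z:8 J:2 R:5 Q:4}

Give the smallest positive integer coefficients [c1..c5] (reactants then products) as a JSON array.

Z: 2·0+6·1+2·8+3·6 = 40 | 5·8 = 40
J: 2·0+6·0+2·5+3·0 = 10 | 5·2 = 10
R: 2·2+6·0+2·3+3·5 = 25 | 5·5 = 25
Q: 2·6+6·0+2·1+3·2 = 20 | 5·4 = 20
gcd(2,6,2,3,5) = 1

Coefficients: [2, 6, 2, 3, 5]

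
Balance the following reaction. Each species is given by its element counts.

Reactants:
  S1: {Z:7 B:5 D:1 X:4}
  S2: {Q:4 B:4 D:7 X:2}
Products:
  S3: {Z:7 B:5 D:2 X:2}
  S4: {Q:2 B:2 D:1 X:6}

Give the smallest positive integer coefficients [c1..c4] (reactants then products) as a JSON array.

Q: 5·0+1·4 = 4 | 5·0+2·2 = 4
Z: 5·7+1·0 = 35 | 5·7+2·0 = 35
B: 5·5+1·4 = 29 | 5·5+2·2 = 29
D: 5·1+1·7 = 12 | 5·2+2·1 = 12
X: 5·4+1·2 = 22 | 5·2+2·6 = 22
gcd(5,1,5,2) = 1

Coefficients: [5, 1, 5, 2]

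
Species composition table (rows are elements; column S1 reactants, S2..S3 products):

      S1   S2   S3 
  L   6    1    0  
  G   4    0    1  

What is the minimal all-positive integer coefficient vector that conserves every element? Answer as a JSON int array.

Coefficients: [1, 6, 4]

L: 1·6 = 6 | 6·1+4·0 = 6
G: 1·4 = 4 | 6·0+4·1 = 4
gcd(1,6,4) = 1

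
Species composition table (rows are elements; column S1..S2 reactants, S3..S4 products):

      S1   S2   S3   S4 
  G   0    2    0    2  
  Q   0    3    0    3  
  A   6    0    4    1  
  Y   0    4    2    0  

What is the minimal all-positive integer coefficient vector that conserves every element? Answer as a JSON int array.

Coefficients: [3, 2, 4, 2]

G: 3·0+2·2 = 4 | 4·0+2·2 = 4
Q: 3·0+2·3 = 6 | 4·0+2·3 = 6
A: 3·6+2·0 = 18 | 4·4+2·1 = 18
Y: 3·0+2·4 = 8 | 4·2+2·0 = 8
gcd(3,2,4,2) = 1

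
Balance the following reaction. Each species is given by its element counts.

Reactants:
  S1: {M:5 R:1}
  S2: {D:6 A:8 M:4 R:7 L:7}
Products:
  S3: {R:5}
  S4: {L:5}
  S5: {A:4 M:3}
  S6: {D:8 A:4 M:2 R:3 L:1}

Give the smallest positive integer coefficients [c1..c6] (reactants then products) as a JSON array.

D: 1·0+4·6 = 24 | 4·0+5·0+5·0+3·8 = 24
A: 1·0+4·8 = 32 | 4·0+5·0+5·4+3·4 = 32
M: 1·5+4·4 = 21 | 4·0+5·0+5·3+3·2 = 21
R: 1·1+4·7 = 29 | 4·5+5·0+5·0+3·3 = 29
L: 1·0+4·7 = 28 | 4·0+5·5+5·0+3·1 = 28
gcd(1,4,4,5,5,3) = 1

Coefficients: [1, 4, 4, 5, 5, 3]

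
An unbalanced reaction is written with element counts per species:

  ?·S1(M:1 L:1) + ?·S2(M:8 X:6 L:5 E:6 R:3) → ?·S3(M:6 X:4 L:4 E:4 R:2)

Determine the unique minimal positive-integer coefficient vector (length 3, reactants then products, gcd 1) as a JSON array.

Coefficients: [2, 2, 3]

M: 2·1+2·8 = 18 | 3·6 = 18
X: 2·0+2·6 = 12 | 3·4 = 12
L: 2·1+2·5 = 12 | 3·4 = 12
E: 2·0+2·6 = 12 | 3·4 = 12
R: 2·0+2·3 = 6 | 3·2 = 6
gcd(2,2,3) = 1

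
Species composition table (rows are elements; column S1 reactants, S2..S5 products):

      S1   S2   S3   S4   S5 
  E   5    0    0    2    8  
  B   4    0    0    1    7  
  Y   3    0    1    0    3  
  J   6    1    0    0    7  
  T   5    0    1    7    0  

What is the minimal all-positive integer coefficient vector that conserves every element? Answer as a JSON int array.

Coefficients: [2, 5, 3, 1, 1]

E: 2·5 = 10 | 5·0+3·0+1·2+1·8 = 10
B: 2·4 = 8 | 5·0+3·0+1·1+1·7 = 8
Y: 2·3 = 6 | 5·0+3·1+1·0+1·3 = 6
J: 2·6 = 12 | 5·1+3·0+1·0+1·7 = 12
T: 2·5 = 10 | 5·0+3·1+1·7+1·0 = 10
gcd(2,5,3,1,1) = 1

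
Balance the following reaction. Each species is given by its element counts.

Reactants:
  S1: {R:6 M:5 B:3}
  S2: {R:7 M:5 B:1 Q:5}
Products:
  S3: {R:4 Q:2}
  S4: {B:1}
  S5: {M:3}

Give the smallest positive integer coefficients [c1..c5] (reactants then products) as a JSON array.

Coefficients: [1, 2, 5, 5, 5]

R: 1·6+2·7 = 20 | 5·4+5·0+5·0 = 20
M: 1·5+2·5 = 15 | 5·0+5·0+5·3 = 15
B: 1·3+2·1 = 5 | 5·0+5·1+5·0 = 5
Q: 1·0+2·5 = 10 | 5·2+5·0+5·0 = 10
gcd(1,2,5,5,5) = 1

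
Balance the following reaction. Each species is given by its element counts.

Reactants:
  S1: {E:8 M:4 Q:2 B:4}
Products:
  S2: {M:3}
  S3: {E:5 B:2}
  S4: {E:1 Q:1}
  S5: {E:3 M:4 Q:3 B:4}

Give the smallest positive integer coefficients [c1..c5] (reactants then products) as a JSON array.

E: 5·8 = 40 | 4·0+6·5+4·1+2·3 = 40
M: 5·4 = 20 | 4·3+6·0+4·0+2·4 = 20
Q: 5·2 = 10 | 4·0+6·0+4·1+2·3 = 10
B: 5·4 = 20 | 4·0+6·2+4·0+2·4 = 20
gcd(5,4,6,4,2) = 1

Coefficients: [5, 4, 6, 4, 2]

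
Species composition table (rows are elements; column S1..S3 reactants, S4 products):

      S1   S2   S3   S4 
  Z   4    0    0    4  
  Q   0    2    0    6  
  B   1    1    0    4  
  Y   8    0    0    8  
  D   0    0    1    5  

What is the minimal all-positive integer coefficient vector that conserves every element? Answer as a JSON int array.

Coefficients: [1, 3, 5, 1]

Z: 1·4+3·0+5·0 = 4 | 1·4 = 4
Q: 1·0+3·2+5·0 = 6 | 1·6 = 6
B: 1·1+3·1+5·0 = 4 | 1·4 = 4
Y: 1·8+3·0+5·0 = 8 | 1·8 = 8
D: 1·0+3·0+5·1 = 5 | 1·5 = 5
gcd(1,3,5,1) = 1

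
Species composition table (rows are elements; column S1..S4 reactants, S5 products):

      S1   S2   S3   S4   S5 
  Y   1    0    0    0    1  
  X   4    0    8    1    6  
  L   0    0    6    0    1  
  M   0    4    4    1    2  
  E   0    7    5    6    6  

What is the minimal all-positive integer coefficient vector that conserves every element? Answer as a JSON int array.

Coefficients: [6, 1, 1, 4, 6]

Y: 6·1+1·0+1·0+4·0 = 6 | 6·1 = 6
X: 6·4+1·0+1·8+4·1 = 36 | 6·6 = 36
L: 6·0+1·0+1·6+4·0 = 6 | 6·1 = 6
M: 6·0+1·4+1·4+4·1 = 12 | 6·2 = 12
E: 6·0+1·7+1·5+4·6 = 36 | 6·6 = 36
gcd(6,1,1,4,6) = 1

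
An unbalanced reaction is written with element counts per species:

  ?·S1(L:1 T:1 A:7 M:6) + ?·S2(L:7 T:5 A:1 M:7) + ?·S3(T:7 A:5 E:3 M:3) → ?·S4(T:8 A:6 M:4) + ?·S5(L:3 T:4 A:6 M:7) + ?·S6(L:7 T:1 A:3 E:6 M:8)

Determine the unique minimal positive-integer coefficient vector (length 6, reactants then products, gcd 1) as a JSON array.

Coefficients: [5, 4, 6, 6, 4, 3]

L: 5·1+4·7+6·0 = 33 | 6·0+4·3+3·7 = 33
T: 5·1+4·5+6·7 = 67 | 6·8+4·4+3·1 = 67
A: 5·7+4·1+6·5 = 69 | 6·6+4·6+3·3 = 69
E: 5·0+4·0+6·3 = 18 | 6·0+4·0+3·6 = 18
M: 5·6+4·7+6·3 = 76 | 6·4+4·7+3·8 = 76
gcd(5,4,6,6,4,3) = 1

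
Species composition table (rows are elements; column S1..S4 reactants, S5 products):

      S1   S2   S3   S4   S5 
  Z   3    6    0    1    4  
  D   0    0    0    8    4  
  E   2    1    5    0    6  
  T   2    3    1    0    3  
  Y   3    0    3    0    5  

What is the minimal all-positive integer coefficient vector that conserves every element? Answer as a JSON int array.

Coefficients: [5, 1, 5, 3, 6]

Z: 5·3+1·6+5·0+3·1 = 24 | 6·4 = 24
D: 5·0+1·0+5·0+3·8 = 24 | 6·4 = 24
E: 5·2+1·1+5·5+3·0 = 36 | 6·6 = 36
T: 5·2+1·3+5·1+3·0 = 18 | 6·3 = 18
Y: 5·3+1·0+5·3+3·0 = 30 | 6·5 = 30
gcd(5,1,5,3,6) = 1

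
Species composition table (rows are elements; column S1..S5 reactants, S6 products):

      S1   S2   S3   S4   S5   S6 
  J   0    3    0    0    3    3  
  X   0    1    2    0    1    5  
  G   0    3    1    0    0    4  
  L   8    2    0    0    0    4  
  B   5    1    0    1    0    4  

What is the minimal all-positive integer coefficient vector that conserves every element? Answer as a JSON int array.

J: 1·0+2·3+6·0+5·0+1·3 = 9 | 3·3 = 9
X: 1·0+2·1+6·2+5·0+1·1 = 15 | 3·5 = 15
G: 1·0+2·3+6·1+5·0+1·0 = 12 | 3·4 = 12
L: 1·8+2·2+6·0+5·0+1·0 = 12 | 3·4 = 12
B: 1·5+2·1+6·0+5·1+1·0 = 12 | 3·4 = 12
gcd(1,2,6,5,1,3) = 1

Coefficients: [1, 2, 6, 5, 1, 3]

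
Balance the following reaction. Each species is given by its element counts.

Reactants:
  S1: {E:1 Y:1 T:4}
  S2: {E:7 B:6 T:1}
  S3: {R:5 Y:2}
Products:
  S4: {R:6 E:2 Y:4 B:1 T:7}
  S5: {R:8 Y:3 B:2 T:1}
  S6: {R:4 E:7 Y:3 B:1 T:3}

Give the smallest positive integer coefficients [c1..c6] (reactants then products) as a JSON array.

R: 6·0+1·0+6·5 = 30 | 3·6+1·8+1·4 = 30
E: 6·1+1·7+6·0 = 13 | 3·2+1·0+1·7 = 13
Y: 6·1+1·0+6·2 = 18 | 3·4+1·3+1·3 = 18
B: 6·0+1·6+6·0 = 6 | 3·1+1·2+1·1 = 6
T: 6·4+1·1+6·0 = 25 | 3·7+1·1+1·3 = 25
gcd(6,1,6,3,1,1) = 1

Coefficients: [6, 1, 6, 3, 1, 1]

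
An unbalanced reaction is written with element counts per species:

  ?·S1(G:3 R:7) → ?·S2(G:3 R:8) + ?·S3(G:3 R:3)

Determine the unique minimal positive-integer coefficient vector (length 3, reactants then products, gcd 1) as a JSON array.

G: 5·3 = 15 | 4·3+1·3 = 15
R: 5·7 = 35 | 4·8+1·3 = 35
gcd(5,4,1) = 1

Coefficients: [5, 4, 1]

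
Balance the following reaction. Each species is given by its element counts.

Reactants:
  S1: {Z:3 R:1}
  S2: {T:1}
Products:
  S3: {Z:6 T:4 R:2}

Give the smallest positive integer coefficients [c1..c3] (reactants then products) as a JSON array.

Z: 2·3+4·0 = 6 | 1·6 = 6
T: 2·0+4·1 = 4 | 1·4 = 4
R: 2·1+4·0 = 2 | 1·2 = 2
gcd(2,4,1) = 1

Coefficients: [2, 4, 1]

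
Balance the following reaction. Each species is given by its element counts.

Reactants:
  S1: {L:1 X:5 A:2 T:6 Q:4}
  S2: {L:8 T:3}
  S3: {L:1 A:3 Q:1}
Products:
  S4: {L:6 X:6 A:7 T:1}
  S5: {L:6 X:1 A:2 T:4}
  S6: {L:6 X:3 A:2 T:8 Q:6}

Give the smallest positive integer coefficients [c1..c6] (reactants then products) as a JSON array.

L: 6·1+6·8+6·1 = 60 | 2·6+3·6+5·6 = 60
X: 6·5+6·0+6·0 = 30 | 2·6+3·1+5·3 = 30
A: 6·2+6·0+6·3 = 30 | 2·7+3·2+5·2 = 30
T: 6·6+6·3+6·0 = 54 | 2·1+3·4+5·8 = 54
Q: 6·4+6·0+6·1 = 30 | 2·0+3·0+5·6 = 30
gcd(6,6,6,2,3,5) = 1

Coefficients: [6, 6, 6, 2, 3, 5]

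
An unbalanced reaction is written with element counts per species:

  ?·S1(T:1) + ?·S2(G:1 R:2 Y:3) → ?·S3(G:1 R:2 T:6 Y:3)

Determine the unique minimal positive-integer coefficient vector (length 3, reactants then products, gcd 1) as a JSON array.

Coefficients: [6, 1, 1]

G: 6·0+1·1 = 1 | 1·1 = 1
R: 6·0+1·2 = 2 | 1·2 = 2
T: 6·1+1·0 = 6 | 1·6 = 6
Y: 6·0+1·3 = 3 | 1·3 = 3
gcd(6,1,1) = 1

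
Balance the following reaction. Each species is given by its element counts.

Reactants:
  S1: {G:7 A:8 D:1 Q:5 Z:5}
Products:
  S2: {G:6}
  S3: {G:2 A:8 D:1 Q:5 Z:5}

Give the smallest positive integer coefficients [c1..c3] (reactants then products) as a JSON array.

Coefficients: [6, 5, 6]

G: 6·7 = 42 | 5·6+6·2 = 42
A: 6·8 = 48 | 5·0+6·8 = 48
D: 6·1 = 6 | 5·0+6·1 = 6
Q: 6·5 = 30 | 5·0+6·5 = 30
Z: 6·5 = 30 | 5·0+6·5 = 30
gcd(6,5,6) = 1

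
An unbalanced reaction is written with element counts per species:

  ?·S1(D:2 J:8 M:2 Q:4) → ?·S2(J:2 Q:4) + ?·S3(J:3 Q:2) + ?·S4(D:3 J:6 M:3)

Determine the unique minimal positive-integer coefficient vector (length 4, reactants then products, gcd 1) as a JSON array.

Coefficients: [6, 3, 6, 4]

D: 6·2 = 12 | 3·0+6·0+4·3 = 12
J: 6·8 = 48 | 3·2+6·3+4·6 = 48
M: 6·2 = 12 | 3·0+6·0+4·3 = 12
Q: 6·4 = 24 | 3·4+6·2+4·0 = 24
gcd(6,3,6,4) = 1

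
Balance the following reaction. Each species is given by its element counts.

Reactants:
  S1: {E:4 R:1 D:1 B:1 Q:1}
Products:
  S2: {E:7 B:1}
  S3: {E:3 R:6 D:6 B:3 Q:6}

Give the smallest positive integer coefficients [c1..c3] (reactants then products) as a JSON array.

Coefficients: [6, 3, 1]

E: 6·4 = 24 | 3·7+1·3 = 24
R: 6·1 = 6 | 3·0+1·6 = 6
D: 6·1 = 6 | 3·0+1·6 = 6
B: 6·1 = 6 | 3·1+1·3 = 6
Q: 6·1 = 6 | 3·0+1·6 = 6
gcd(6,3,1) = 1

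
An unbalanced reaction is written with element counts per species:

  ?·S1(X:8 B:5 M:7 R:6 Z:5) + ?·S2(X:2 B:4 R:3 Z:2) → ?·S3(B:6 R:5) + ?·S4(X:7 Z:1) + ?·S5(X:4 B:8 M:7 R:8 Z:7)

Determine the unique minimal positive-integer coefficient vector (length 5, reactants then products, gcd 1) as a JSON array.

X: 2·8+3·2 = 22 | 1·0+2·7+2·4 = 22
B: 2·5+3·4 = 22 | 1·6+2·0+2·8 = 22
M: 2·7+3·0 = 14 | 1·0+2·0+2·7 = 14
R: 2·6+3·3 = 21 | 1·5+2·0+2·8 = 21
Z: 2·5+3·2 = 16 | 1·0+2·1+2·7 = 16
gcd(2,3,1,2,2) = 1

Coefficients: [2, 3, 1, 2, 2]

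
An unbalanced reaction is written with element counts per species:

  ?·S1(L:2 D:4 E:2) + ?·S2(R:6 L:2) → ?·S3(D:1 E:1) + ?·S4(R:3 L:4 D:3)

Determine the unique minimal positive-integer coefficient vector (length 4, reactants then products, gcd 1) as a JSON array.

Coefficients: [3, 1, 6, 2]

R: 3·0+1·6 = 6 | 6·0+2·3 = 6
L: 3·2+1·2 = 8 | 6·0+2·4 = 8
D: 3·4+1·0 = 12 | 6·1+2·3 = 12
E: 3·2+1·0 = 6 | 6·1+2·0 = 6
gcd(3,1,6,2) = 1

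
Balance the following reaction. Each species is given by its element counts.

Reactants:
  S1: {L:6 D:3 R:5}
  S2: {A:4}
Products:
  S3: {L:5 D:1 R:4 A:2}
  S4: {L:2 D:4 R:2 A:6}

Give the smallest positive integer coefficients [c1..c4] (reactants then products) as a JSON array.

L: 4·6+5·0 = 24 | 4·5+2·2 = 24
D: 4·3+5·0 = 12 | 4·1+2·4 = 12
R: 4·5+5·0 = 20 | 4·4+2·2 = 20
A: 4·0+5·4 = 20 | 4·2+2·6 = 20
gcd(4,5,4,2) = 1

Coefficients: [4, 5, 4, 2]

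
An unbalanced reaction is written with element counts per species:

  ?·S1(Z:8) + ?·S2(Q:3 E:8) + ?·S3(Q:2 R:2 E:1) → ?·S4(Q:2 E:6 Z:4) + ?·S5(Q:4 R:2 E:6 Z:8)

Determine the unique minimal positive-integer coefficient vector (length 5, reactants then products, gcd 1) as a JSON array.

Coefficients: [5, 4, 4, 2, 4]

Q: 5·0+4·3+4·2 = 20 | 2·2+4·4 = 20
R: 5·0+4·0+4·2 = 8 | 2·0+4·2 = 8
E: 5·0+4·8+4·1 = 36 | 2·6+4·6 = 36
Z: 5·8+4·0+4·0 = 40 | 2·4+4·8 = 40
gcd(5,4,4,2,4) = 1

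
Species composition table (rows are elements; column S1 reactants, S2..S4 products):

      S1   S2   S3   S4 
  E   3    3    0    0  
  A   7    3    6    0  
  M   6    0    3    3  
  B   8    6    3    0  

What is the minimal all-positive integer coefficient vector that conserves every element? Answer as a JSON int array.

Coefficients: [3, 3, 2, 4]

E: 3·3 = 9 | 3·3+2·0+4·0 = 9
A: 3·7 = 21 | 3·3+2·6+4·0 = 21
M: 3·6 = 18 | 3·0+2·3+4·3 = 18
B: 3·8 = 24 | 3·6+2·3+4·0 = 24
gcd(3,3,2,4) = 1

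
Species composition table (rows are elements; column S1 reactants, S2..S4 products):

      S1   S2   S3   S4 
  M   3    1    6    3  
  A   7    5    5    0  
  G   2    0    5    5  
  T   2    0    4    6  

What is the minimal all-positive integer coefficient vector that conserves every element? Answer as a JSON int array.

M: 5·3 = 15 | 6·1+1·6+1·3 = 15
A: 5·7 = 35 | 6·5+1·5+1·0 = 35
G: 5·2 = 10 | 6·0+1·5+1·5 = 10
T: 5·2 = 10 | 6·0+1·4+1·6 = 10
gcd(5,6,1,1) = 1

Coefficients: [5, 6, 1, 1]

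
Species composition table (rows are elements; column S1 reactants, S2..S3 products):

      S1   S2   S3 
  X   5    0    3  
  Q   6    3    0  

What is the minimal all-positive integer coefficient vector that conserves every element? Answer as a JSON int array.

X: 3·5 = 15 | 6·0+5·3 = 15
Q: 3·6 = 18 | 6·3+5·0 = 18
gcd(3,6,5) = 1

Coefficients: [3, 6, 5]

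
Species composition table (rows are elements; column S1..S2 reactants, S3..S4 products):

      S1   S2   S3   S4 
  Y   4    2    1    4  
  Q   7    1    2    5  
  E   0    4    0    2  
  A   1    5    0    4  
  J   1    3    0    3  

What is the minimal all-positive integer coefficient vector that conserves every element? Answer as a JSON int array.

Coefficients: [3, 1, 6, 2]

Y: 3·4+1·2 = 14 | 6·1+2·4 = 14
Q: 3·7+1·1 = 22 | 6·2+2·5 = 22
E: 3·0+1·4 = 4 | 6·0+2·2 = 4
A: 3·1+1·5 = 8 | 6·0+2·4 = 8
J: 3·1+1·3 = 6 | 6·0+2·3 = 6
gcd(3,1,6,2) = 1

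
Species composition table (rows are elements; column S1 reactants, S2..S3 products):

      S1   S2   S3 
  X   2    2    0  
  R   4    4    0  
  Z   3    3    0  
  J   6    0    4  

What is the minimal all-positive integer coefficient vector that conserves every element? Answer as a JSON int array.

Coefficients: [2, 2, 3]

X: 2·2 = 4 | 2·2+3·0 = 4
R: 2·4 = 8 | 2·4+3·0 = 8
Z: 2·3 = 6 | 2·3+3·0 = 6
J: 2·6 = 12 | 2·0+3·4 = 12
gcd(2,2,3) = 1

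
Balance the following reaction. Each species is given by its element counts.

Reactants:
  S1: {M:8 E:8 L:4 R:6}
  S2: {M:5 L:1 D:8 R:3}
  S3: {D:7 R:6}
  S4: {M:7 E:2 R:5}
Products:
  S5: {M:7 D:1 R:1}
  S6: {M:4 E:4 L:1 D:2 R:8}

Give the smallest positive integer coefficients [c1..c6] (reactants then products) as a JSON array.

Coefficients: [1, 1, 1, 6, 5, 5]

M: 1·8+1·5+1·0+6·7 = 55 | 5·7+5·4 = 55
E: 1·8+1·0+1·0+6·2 = 20 | 5·0+5·4 = 20
L: 1·4+1·1+1·0+6·0 = 5 | 5·0+5·1 = 5
D: 1·0+1·8+1·7+6·0 = 15 | 5·1+5·2 = 15
R: 1·6+1·3+1·6+6·5 = 45 | 5·1+5·8 = 45
gcd(1,1,1,6,5,5) = 1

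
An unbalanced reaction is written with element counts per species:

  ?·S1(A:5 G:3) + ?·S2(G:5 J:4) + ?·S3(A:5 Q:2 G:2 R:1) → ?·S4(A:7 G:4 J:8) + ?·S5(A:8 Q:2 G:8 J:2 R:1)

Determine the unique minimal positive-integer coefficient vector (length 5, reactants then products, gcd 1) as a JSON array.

A: 5·5+5·0+6·5 = 55 | 1·7+6·8 = 55
Q: 5·0+5·0+6·2 = 12 | 1·0+6·2 = 12
G: 5·3+5·5+6·2 = 52 | 1·4+6·8 = 52
J: 5·0+5·4+6·0 = 20 | 1·8+6·2 = 20
R: 5·0+5·0+6·1 = 6 | 1·0+6·1 = 6
gcd(5,5,6,1,6) = 1

Coefficients: [5, 5, 6, 1, 6]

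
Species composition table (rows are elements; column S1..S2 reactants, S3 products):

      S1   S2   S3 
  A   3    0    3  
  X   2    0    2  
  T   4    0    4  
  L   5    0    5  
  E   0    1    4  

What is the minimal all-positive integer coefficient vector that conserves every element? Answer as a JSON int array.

A: 1·3+4·0 = 3 | 1·3 = 3
X: 1·2+4·0 = 2 | 1·2 = 2
T: 1·4+4·0 = 4 | 1·4 = 4
L: 1·5+4·0 = 5 | 1·5 = 5
E: 1·0+4·1 = 4 | 1·4 = 4
gcd(1,4,1) = 1

Coefficients: [1, 4, 1]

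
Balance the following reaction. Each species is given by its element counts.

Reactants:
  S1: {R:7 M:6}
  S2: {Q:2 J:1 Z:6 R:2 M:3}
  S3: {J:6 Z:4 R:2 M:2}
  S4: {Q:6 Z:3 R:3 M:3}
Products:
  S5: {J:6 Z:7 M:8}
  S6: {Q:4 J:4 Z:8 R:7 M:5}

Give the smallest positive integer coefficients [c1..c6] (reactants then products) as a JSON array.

Coefficients: [2, 6, 5, 2, 2, 6]

Q: 2·0+6·2+5·0+2·6 = 24 | 2·0+6·4 = 24
J: 2·0+6·1+5·6+2·0 = 36 | 2·6+6·4 = 36
Z: 2·0+6·6+5·4+2·3 = 62 | 2·7+6·8 = 62
R: 2·7+6·2+5·2+2·3 = 42 | 2·0+6·7 = 42
M: 2·6+6·3+5·2+2·3 = 46 | 2·8+6·5 = 46
gcd(2,6,5,2,2,6) = 1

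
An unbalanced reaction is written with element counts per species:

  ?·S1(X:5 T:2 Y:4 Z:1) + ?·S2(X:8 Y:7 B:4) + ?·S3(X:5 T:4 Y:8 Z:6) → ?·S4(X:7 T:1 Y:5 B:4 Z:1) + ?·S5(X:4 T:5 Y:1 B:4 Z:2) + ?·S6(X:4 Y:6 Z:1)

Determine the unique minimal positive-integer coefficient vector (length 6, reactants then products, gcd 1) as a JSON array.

Coefficients: [1, 6, 2, 5, 1, 6]

X: 1·5+6·8+2·5 = 63 | 5·7+1·4+6·4 = 63
T: 1·2+6·0+2·4 = 10 | 5·1+1·5+6·0 = 10
Y: 1·4+6·7+2·8 = 62 | 5·5+1·1+6·6 = 62
B: 1·0+6·4+2·0 = 24 | 5·4+1·4+6·0 = 24
Z: 1·1+6·0+2·6 = 13 | 5·1+1·2+6·1 = 13
gcd(1,6,2,5,1,6) = 1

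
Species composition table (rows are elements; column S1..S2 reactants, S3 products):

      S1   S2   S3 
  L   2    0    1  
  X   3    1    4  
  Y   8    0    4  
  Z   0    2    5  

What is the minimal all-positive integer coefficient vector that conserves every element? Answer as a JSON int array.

Coefficients: [1, 5, 2]

L: 1·2+5·0 = 2 | 2·1 = 2
X: 1·3+5·1 = 8 | 2·4 = 8
Y: 1·8+5·0 = 8 | 2·4 = 8
Z: 1·0+5·2 = 10 | 2·5 = 10
gcd(1,5,2) = 1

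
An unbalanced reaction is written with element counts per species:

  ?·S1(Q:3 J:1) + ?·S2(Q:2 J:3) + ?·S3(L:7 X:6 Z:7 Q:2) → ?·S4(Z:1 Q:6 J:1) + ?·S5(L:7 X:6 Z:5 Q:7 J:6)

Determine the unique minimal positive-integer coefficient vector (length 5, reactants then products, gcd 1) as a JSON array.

L: 5·0+1·0+1·7 = 7 | 2·0+1·7 = 7
X: 5·0+1·0+1·6 = 6 | 2·0+1·6 = 6
Z: 5·0+1·0+1·7 = 7 | 2·1+1·5 = 7
Q: 5·3+1·2+1·2 = 19 | 2·6+1·7 = 19
J: 5·1+1·3+1·0 = 8 | 2·1+1·6 = 8
gcd(5,1,1,2,1) = 1

Coefficients: [5, 1, 1, 2, 1]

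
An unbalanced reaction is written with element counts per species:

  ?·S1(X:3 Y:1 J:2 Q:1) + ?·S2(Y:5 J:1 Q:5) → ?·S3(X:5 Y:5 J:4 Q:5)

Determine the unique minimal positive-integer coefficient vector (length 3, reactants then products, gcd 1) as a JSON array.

X: 5·3+2·0 = 15 | 3·5 = 15
Y: 5·1+2·5 = 15 | 3·5 = 15
J: 5·2+2·1 = 12 | 3·4 = 12
Q: 5·1+2·5 = 15 | 3·5 = 15
gcd(5,2,3) = 1

Coefficients: [5, 2, 3]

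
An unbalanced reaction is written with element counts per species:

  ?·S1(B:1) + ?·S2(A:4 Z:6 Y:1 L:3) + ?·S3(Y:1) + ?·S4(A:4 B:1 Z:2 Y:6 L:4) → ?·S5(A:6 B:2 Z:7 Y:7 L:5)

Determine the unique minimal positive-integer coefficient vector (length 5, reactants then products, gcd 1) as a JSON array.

Coefficients: [3, 2, 6, 1, 2]

A: 3·0+2·4+6·0+1·4 = 12 | 2·6 = 12
B: 3·1+2·0+6·0+1·1 = 4 | 2·2 = 4
Z: 3·0+2·6+6·0+1·2 = 14 | 2·7 = 14
Y: 3·0+2·1+6·1+1·6 = 14 | 2·7 = 14
L: 3·0+2·3+6·0+1·4 = 10 | 2·5 = 10
gcd(3,2,6,1,2) = 1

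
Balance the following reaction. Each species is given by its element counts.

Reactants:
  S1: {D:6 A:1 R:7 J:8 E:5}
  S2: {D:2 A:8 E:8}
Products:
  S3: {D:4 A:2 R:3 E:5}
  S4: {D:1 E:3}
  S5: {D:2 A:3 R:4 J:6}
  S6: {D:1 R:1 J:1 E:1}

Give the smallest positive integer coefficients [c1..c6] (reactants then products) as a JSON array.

D: 3·6+1·2 = 20 | 1·4+4·1+3·2+6·1 = 20
A: 3·1+1·8 = 11 | 1·2+4·0+3·3+6·0 = 11
R: 3·7+1·0 = 21 | 1·3+4·0+3·4+6·1 = 21
J: 3·8+1·0 = 24 | 1·0+4·0+3·6+6·1 = 24
E: 3·5+1·8 = 23 | 1·5+4·3+3·0+6·1 = 23
gcd(3,1,1,4,3,6) = 1

Coefficients: [3, 1, 1, 4, 3, 6]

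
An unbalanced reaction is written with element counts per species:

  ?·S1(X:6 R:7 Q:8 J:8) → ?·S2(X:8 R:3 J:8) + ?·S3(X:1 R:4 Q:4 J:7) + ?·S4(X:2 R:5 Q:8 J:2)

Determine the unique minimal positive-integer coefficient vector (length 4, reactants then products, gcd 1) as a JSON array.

Coefficients: [6, 3, 2, 5]

X: 6·6 = 36 | 3·8+2·1+5·2 = 36
R: 6·7 = 42 | 3·3+2·4+5·5 = 42
Q: 6·8 = 48 | 3·0+2·4+5·8 = 48
J: 6·8 = 48 | 3·8+2·7+5·2 = 48
gcd(6,3,2,5) = 1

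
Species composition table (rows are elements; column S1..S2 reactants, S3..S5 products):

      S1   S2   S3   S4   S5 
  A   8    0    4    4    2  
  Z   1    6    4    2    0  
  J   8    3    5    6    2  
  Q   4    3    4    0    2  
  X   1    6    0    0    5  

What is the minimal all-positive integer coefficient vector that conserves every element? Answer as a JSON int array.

Coefficients: [6, 4, 6, 3, 6]

A: 6·8+4·0 = 48 | 6·4+3·4+6·2 = 48
Z: 6·1+4·6 = 30 | 6·4+3·2+6·0 = 30
J: 6·8+4·3 = 60 | 6·5+3·6+6·2 = 60
Q: 6·4+4·3 = 36 | 6·4+3·0+6·2 = 36
X: 6·1+4·6 = 30 | 6·0+3·0+6·5 = 30
gcd(6,4,6,3,6) = 1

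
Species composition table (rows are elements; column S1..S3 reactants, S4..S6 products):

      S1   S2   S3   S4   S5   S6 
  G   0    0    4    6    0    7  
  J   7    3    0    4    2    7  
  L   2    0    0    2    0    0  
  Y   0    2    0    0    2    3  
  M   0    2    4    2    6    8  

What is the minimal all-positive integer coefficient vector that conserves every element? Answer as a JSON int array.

G: 1·0+5·0+5·4 = 20 | 1·6+2·0+2·7 = 20
J: 1·7+5·3+5·0 = 22 | 1·4+2·2+2·7 = 22
L: 1·2+5·0+5·0 = 2 | 1·2+2·0+2·0 = 2
Y: 1·0+5·2+5·0 = 10 | 1·0+2·2+2·3 = 10
M: 1·0+5·2+5·4 = 30 | 1·2+2·6+2·8 = 30
gcd(1,5,5,1,2,2) = 1

Coefficients: [1, 5, 5, 1, 2, 2]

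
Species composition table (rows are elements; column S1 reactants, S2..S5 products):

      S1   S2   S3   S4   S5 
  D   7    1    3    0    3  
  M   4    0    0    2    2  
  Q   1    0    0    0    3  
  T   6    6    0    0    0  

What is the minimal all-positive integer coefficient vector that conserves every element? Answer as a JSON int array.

D: 3·7 = 21 | 3·1+5·3+5·0+1·3 = 21
M: 3·4 = 12 | 3·0+5·0+5·2+1·2 = 12
Q: 3·1 = 3 | 3·0+5·0+5·0+1·3 = 3
T: 3·6 = 18 | 3·6+5·0+5·0+1·0 = 18
gcd(3,3,5,5,1) = 1

Coefficients: [3, 3, 5, 5, 1]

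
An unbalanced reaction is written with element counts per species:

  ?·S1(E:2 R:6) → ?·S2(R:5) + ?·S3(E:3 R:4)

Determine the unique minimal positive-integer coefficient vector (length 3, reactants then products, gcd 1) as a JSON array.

Coefficients: [3, 2, 2]

E: 3·2 = 6 | 2·0+2·3 = 6
R: 3·6 = 18 | 2·5+2·4 = 18
gcd(3,2,2) = 1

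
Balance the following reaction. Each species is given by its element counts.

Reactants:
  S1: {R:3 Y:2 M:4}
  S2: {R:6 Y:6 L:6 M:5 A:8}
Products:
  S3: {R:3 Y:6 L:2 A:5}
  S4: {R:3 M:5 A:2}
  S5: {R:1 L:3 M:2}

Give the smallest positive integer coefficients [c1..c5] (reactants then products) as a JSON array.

R: 3·3+5·6 = 39 | 6·3+5·3+6·1 = 39
Y: 3·2+5·6 = 36 | 6·6+5·0+6·0 = 36
L: 3·0+5·6 = 30 | 6·2+5·0+6·3 = 30
M: 3·4+5·5 = 37 | 6·0+5·5+6·2 = 37
A: 3·0+5·8 = 40 | 6·5+5·2+6·0 = 40
gcd(3,5,6,5,6) = 1

Coefficients: [3, 5, 6, 5, 6]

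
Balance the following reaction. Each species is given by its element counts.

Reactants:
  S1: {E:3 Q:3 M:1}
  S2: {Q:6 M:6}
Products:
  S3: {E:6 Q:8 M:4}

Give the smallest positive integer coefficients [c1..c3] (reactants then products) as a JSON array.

Coefficients: [6, 1, 3]

E: 6·3+1·0 = 18 | 3·6 = 18
Q: 6·3+1·6 = 24 | 3·8 = 24
M: 6·1+1·6 = 12 | 3·4 = 12
gcd(6,1,3) = 1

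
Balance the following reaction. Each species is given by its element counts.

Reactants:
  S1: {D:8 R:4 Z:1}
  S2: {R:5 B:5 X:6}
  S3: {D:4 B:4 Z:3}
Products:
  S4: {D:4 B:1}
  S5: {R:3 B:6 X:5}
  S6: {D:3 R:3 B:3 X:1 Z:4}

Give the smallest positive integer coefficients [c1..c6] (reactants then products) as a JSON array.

D: 1·8+4·0+5·4 = 28 | 4·4+4·0+4·3 = 28
R: 1·4+4·5+5·0 = 24 | 4·0+4·3+4·3 = 24
B: 1·0+4·5+5·4 = 40 | 4·1+4·6+4·3 = 40
X: 1·0+4·6+5·0 = 24 | 4·0+4·5+4·1 = 24
Z: 1·1+4·0+5·3 = 16 | 4·0+4·0+4·4 = 16
gcd(1,4,5,4,4,4) = 1

Coefficients: [1, 4, 5, 4, 4, 4]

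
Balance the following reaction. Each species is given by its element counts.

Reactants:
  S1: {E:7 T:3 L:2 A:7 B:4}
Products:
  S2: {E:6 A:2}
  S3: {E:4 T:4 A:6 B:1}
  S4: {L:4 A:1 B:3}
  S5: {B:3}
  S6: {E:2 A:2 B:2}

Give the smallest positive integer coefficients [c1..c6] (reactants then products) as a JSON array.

Coefficients: [4, 2, 3, 2, 1, 2]

E: 4·7 = 28 | 2·6+3·4+2·0+1·0+2·2 = 28
T: 4·3 = 12 | 2·0+3·4+2·0+1·0+2·0 = 12
L: 4·2 = 8 | 2·0+3·0+2·4+1·0+2·0 = 8
A: 4·7 = 28 | 2·2+3·6+2·1+1·0+2·2 = 28
B: 4·4 = 16 | 2·0+3·1+2·3+1·3+2·2 = 16
gcd(4,2,3,2,1,2) = 1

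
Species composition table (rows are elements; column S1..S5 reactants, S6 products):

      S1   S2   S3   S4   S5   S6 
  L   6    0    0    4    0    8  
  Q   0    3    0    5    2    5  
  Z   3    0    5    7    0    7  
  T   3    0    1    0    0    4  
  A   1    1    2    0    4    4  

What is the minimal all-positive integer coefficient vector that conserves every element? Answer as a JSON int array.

L: 6·6+6·0+2·0+1·4+1·0 = 40 | 5·8 = 40
Q: 6·0+6·3+2·0+1·5+1·2 = 25 | 5·5 = 25
Z: 6·3+6·0+2·5+1·7+1·0 = 35 | 5·7 = 35
T: 6·3+6·0+2·1+1·0+1·0 = 20 | 5·4 = 20
A: 6·1+6·1+2·2+1·0+1·4 = 20 | 5·4 = 20
gcd(6,6,2,1,1,5) = 1

Coefficients: [6, 6, 2, 1, 1, 5]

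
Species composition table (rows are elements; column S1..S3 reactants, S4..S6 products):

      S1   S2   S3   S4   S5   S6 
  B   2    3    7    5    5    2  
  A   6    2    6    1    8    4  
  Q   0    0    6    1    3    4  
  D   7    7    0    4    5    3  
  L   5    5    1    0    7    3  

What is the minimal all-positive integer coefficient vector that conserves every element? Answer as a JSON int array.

B: 1·2+2·3+2·7 = 22 | 2·5+2·5+1·2 = 22
A: 1·6+2·2+2·6 = 22 | 2·1+2·8+1·4 = 22
Q: 1·0+2·0+2·6 = 12 | 2·1+2·3+1·4 = 12
D: 1·7+2·7+2·0 = 21 | 2·4+2·5+1·3 = 21
L: 1·5+2·5+2·1 = 17 | 2·0+2·7+1·3 = 17
gcd(1,2,2,2,2,1) = 1

Coefficients: [1, 2, 2, 2, 2, 1]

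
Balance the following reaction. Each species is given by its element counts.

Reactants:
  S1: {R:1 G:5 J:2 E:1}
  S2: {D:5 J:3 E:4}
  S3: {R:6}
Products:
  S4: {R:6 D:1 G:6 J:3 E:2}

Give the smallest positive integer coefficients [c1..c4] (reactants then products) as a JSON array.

R: 6·1+1·0+4·6 = 30 | 5·6 = 30
D: 6·0+1·5+4·0 = 5 | 5·1 = 5
G: 6·5+1·0+4·0 = 30 | 5·6 = 30
J: 6·2+1·3+4·0 = 15 | 5·3 = 15
E: 6·1+1·4+4·0 = 10 | 5·2 = 10
gcd(6,1,4,5) = 1

Coefficients: [6, 1, 4, 5]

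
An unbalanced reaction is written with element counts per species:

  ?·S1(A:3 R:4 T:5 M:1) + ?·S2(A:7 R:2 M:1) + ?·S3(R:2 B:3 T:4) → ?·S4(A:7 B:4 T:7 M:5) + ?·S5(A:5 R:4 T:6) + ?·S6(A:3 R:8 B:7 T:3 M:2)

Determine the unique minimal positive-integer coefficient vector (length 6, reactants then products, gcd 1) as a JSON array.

Coefficients: [5, 4, 6, 1, 6, 2]

A: 5·3+4·7+6·0 = 43 | 1·7+6·5+2·3 = 43
R: 5·4+4·2+6·2 = 40 | 1·0+6·4+2·8 = 40
B: 5·0+4·0+6·3 = 18 | 1·4+6·0+2·7 = 18
T: 5·5+4·0+6·4 = 49 | 1·7+6·6+2·3 = 49
M: 5·1+4·1+6·0 = 9 | 1·5+6·0+2·2 = 9
gcd(5,4,6,1,6,2) = 1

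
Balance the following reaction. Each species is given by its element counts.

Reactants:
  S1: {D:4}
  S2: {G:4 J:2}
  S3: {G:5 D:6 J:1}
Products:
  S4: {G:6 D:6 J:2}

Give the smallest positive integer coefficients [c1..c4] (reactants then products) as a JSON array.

G: 3·0+4·4+4·5 = 36 | 6·6 = 36
D: 3·4+4·0+4·6 = 36 | 6·6 = 36
J: 3·0+4·2+4·1 = 12 | 6·2 = 12
gcd(3,4,4,6) = 1

Coefficients: [3, 4, 4, 6]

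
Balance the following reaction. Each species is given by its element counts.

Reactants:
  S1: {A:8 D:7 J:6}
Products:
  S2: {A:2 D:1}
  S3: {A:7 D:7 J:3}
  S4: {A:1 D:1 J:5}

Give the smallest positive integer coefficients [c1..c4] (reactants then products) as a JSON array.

A: 4·8 = 32 | 4·2+3·7+3·1 = 32
D: 4·7 = 28 | 4·1+3·7+3·1 = 28
J: 4·6 = 24 | 4·0+3·3+3·5 = 24
gcd(4,4,3,3) = 1

Coefficients: [4, 4, 3, 3]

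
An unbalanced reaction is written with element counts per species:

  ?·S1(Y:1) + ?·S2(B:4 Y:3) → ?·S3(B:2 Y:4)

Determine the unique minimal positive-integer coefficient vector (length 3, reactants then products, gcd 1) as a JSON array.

Coefficients: [5, 1, 2]

B: 5·0+1·4 = 4 | 2·2 = 4
Y: 5·1+1·3 = 8 | 2·4 = 8
gcd(5,1,2) = 1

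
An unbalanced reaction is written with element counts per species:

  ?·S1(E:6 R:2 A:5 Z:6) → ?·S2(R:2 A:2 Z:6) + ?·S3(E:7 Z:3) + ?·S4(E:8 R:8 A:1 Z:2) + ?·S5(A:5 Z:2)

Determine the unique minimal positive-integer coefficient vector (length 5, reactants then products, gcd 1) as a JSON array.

Coefficients: [6, 2, 4, 1, 5]

E: 6·6 = 36 | 2·0+4·7+1·8+5·0 = 36
R: 6·2 = 12 | 2·2+4·0+1·8+5·0 = 12
A: 6·5 = 30 | 2·2+4·0+1·1+5·5 = 30
Z: 6·6 = 36 | 2·6+4·3+1·2+5·2 = 36
gcd(6,2,4,1,5) = 1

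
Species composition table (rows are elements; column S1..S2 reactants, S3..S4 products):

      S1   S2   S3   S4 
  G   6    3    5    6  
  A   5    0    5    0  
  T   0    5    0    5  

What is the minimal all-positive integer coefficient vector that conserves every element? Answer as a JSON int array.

G: 3·6+1·3 = 21 | 3·5+1·6 = 21
A: 3·5+1·0 = 15 | 3·5+1·0 = 15
T: 3·0+1·5 = 5 | 3·0+1·5 = 5
gcd(3,1,3,1) = 1

Coefficients: [3, 1, 3, 1]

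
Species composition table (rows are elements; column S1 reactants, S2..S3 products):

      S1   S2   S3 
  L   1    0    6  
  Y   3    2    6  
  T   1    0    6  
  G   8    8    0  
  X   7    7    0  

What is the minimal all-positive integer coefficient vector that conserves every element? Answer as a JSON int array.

Coefficients: [6, 6, 1]

L: 6·1 = 6 | 6·0+1·6 = 6
Y: 6·3 = 18 | 6·2+1·6 = 18
T: 6·1 = 6 | 6·0+1·6 = 6
G: 6·8 = 48 | 6·8+1·0 = 48
X: 6·7 = 42 | 6·7+1·0 = 42
gcd(6,6,1) = 1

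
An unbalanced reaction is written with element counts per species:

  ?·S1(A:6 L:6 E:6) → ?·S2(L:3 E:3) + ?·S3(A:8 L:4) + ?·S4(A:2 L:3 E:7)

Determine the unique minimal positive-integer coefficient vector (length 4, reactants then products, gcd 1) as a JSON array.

Coefficients: [5, 3, 3, 3]

A: 5·6 = 30 | 3·0+3·8+3·2 = 30
L: 5·6 = 30 | 3·3+3·4+3·3 = 30
E: 5·6 = 30 | 3·3+3·0+3·7 = 30
gcd(5,3,3,3) = 1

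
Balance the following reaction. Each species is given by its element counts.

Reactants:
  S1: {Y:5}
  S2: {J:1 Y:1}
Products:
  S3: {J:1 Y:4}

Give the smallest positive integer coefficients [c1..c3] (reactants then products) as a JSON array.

Coefficients: [3, 5, 5]

J: 3·0+5·1 = 5 | 5·1 = 5
Y: 3·5+5·1 = 20 | 5·4 = 20
gcd(3,5,5) = 1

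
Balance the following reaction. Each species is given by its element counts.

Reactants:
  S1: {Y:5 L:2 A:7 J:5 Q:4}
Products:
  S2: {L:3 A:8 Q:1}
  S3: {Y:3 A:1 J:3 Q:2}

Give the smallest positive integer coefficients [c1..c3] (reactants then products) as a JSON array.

Coefficients: [3, 2, 5]

Y: 3·5 = 15 | 2·0+5·3 = 15
L: 3·2 = 6 | 2·3+5·0 = 6
A: 3·7 = 21 | 2·8+5·1 = 21
J: 3·5 = 15 | 2·0+5·3 = 15
Q: 3·4 = 12 | 2·1+5·2 = 12
gcd(3,2,5) = 1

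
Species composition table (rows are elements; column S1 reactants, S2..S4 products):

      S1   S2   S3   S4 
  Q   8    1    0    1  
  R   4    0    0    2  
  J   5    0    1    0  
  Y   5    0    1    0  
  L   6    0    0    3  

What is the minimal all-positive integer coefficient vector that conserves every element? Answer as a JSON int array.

Coefficients: [1, 6, 5, 2]

Q: 1·8 = 8 | 6·1+5·0+2·1 = 8
R: 1·4 = 4 | 6·0+5·0+2·2 = 4
J: 1·5 = 5 | 6·0+5·1+2·0 = 5
Y: 1·5 = 5 | 6·0+5·1+2·0 = 5
L: 1·6 = 6 | 6·0+5·0+2·3 = 6
gcd(1,6,5,2) = 1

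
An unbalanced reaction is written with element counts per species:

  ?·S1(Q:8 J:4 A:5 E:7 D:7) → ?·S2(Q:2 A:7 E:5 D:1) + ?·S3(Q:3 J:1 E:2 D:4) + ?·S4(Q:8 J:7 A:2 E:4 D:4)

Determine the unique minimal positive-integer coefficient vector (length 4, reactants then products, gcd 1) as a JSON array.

Coefficients: [5, 3, 6, 2]

Q: 5·8 = 40 | 3·2+6·3+2·8 = 40
J: 5·4 = 20 | 3·0+6·1+2·7 = 20
A: 5·5 = 25 | 3·7+6·0+2·2 = 25
E: 5·7 = 35 | 3·5+6·2+2·4 = 35
D: 5·7 = 35 | 3·1+6·4+2·4 = 35
gcd(5,3,6,2) = 1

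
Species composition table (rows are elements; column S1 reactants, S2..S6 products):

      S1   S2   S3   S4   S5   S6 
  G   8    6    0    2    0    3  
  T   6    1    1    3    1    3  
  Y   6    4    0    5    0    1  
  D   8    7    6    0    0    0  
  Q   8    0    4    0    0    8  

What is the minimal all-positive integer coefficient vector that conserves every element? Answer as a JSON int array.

Coefficients: [5, 4, 2, 2, 6, 4]

G: 5·8 = 40 | 4·6+2·0+2·2+6·0+4·3 = 40
T: 5·6 = 30 | 4·1+2·1+2·3+6·1+4·3 = 30
Y: 5·6 = 30 | 4·4+2·0+2·5+6·0+4·1 = 30
D: 5·8 = 40 | 4·7+2·6+2·0+6·0+4·0 = 40
Q: 5·8 = 40 | 4·0+2·4+2·0+6·0+4·8 = 40
gcd(5,4,2,2,6,4) = 1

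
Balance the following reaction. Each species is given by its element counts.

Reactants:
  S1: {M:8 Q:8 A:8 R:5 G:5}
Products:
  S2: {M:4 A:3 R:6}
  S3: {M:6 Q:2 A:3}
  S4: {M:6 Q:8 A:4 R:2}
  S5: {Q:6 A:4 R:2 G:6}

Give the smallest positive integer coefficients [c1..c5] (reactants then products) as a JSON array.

M: 6·8 = 48 | 3·4+5·6+1·6+5·0 = 48
Q: 6·8 = 48 | 3·0+5·2+1·8+5·6 = 48
A: 6·8 = 48 | 3·3+5·3+1·4+5·4 = 48
R: 6·5 = 30 | 3·6+5·0+1·2+5·2 = 30
G: 6·5 = 30 | 3·0+5·0+1·0+5·6 = 30
gcd(6,3,5,1,5) = 1

Coefficients: [6, 3, 5, 1, 5]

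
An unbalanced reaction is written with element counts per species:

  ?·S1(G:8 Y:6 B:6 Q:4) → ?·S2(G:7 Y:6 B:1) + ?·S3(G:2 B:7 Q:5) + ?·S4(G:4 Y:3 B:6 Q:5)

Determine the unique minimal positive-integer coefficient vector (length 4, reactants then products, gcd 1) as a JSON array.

G: 5·8 = 40 | 4·7+2·2+2·4 = 40
Y: 5·6 = 30 | 4·6+2·0+2·3 = 30
B: 5·6 = 30 | 4·1+2·7+2·6 = 30
Q: 5·4 = 20 | 4·0+2·5+2·5 = 20
gcd(5,4,2,2) = 1

Coefficients: [5, 4, 2, 2]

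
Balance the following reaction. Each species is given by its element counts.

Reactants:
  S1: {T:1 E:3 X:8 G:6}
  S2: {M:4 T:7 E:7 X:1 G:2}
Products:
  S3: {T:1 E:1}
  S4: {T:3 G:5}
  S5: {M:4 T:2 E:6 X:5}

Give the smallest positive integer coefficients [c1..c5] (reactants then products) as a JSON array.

M: 1·0+2·4 = 8 | 5·0+2·0+2·4 = 8
T: 1·1+2·7 = 15 | 5·1+2·3+2·2 = 15
E: 1·3+2·7 = 17 | 5·1+2·0+2·6 = 17
X: 1·8+2·1 = 10 | 5·0+2·0+2·5 = 10
G: 1·6+2·2 = 10 | 5·0+2·5+2·0 = 10
gcd(1,2,5,2,2) = 1

Coefficients: [1, 2, 5, 2, 2]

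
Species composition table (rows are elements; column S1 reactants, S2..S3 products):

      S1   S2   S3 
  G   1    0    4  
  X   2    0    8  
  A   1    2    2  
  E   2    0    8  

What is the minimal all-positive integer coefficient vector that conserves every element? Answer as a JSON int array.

G: 4·1 = 4 | 1·0+1·4 = 4
X: 4·2 = 8 | 1·0+1·8 = 8
A: 4·1 = 4 | 1·2+1·2 = 4
E: 4·2 = 8 | 1·0+1·8 = 8
gcd(4,1,1) = 1

Coefficients: [4, 1, 1]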